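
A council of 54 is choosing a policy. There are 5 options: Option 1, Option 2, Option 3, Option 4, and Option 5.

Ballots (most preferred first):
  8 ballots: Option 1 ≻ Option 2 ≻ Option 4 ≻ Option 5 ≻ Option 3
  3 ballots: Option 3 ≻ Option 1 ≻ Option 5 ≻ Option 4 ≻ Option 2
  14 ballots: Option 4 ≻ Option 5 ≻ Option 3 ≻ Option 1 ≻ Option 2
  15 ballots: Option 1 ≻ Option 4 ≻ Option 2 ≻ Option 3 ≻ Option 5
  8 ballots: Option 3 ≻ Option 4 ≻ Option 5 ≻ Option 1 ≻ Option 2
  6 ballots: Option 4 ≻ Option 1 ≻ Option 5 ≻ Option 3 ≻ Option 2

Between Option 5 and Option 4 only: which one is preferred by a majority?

Option 4

Option 5 is ranked above Option 4 on 3 ballots; Option 4 above Option 5 on 51.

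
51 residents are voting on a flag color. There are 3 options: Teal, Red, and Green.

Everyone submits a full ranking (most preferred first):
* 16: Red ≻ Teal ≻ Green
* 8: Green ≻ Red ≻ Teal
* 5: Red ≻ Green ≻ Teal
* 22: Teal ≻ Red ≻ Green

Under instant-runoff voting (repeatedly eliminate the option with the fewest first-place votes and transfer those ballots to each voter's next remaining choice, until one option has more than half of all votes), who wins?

Red

Round 1: Teal 22, Red 21, Green 8. Green eliminated.
Round 2: Teal 22, Red 29. Red has a majority (≥26).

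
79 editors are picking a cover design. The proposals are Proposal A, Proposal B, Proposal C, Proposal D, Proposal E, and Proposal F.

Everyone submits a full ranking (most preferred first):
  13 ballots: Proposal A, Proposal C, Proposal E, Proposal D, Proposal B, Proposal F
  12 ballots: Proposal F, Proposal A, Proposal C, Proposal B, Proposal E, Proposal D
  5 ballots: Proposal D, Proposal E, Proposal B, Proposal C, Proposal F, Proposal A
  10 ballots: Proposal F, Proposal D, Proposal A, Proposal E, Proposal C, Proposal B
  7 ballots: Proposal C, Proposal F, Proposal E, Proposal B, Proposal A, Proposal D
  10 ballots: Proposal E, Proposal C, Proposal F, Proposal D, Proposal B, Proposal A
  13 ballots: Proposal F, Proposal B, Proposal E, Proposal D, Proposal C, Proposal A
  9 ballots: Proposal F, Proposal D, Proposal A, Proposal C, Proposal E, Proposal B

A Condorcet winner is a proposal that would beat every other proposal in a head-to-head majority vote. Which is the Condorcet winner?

Proposal F

Proposal F vs Proposal A: 66–13
Proposal F vs Proposal B: 61–18
Proposal F vs Proposal C: 44–35
Proposal F vs Proposal D: 61–18
Proposal F vs Proposal E: 51–28
Proposal F beats every other proposal.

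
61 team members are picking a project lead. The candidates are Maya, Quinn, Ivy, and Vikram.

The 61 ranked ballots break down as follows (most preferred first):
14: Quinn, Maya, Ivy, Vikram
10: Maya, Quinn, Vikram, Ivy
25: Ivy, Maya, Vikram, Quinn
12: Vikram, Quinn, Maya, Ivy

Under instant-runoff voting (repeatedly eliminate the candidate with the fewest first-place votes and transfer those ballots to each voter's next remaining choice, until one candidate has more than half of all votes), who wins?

Quinn

Round 1: Maya 10, Quinn 14, Ivy 25, Vikram 12. Maya eliminated.
Round 2: Quinn 24, Ivy 25, Vikram 12. Vikram eliminated.
Round 3: Quinn 36, Ivy 25. Quinn has a majority (≥31).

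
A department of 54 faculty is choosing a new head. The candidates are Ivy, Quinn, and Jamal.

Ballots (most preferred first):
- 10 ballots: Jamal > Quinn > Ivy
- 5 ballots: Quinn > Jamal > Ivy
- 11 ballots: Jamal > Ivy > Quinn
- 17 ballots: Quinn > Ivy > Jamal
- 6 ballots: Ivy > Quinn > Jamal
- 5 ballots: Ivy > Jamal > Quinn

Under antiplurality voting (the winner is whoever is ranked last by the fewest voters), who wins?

Last-place votes: Ivy 15, Quinn 16, Jamal 23.

Ivy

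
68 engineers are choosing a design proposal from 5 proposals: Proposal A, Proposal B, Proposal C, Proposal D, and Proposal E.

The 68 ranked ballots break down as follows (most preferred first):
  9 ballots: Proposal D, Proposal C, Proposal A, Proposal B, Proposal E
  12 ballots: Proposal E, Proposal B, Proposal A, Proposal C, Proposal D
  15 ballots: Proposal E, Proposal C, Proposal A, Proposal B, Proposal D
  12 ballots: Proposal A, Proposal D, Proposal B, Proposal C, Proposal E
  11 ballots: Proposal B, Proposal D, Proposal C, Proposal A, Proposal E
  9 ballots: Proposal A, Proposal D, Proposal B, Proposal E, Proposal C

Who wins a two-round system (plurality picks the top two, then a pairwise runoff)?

Proposal A

Round 1 first-place votes: Proposal A 21, Proposal B 11, Proposal C 0, Proposal D 9, Proposal E 27. Proposal E and Proposal A advance.
Runoff: Proposal E is ranked above Proposal A on 27 ballots, Proposal A above Proposal E on 41.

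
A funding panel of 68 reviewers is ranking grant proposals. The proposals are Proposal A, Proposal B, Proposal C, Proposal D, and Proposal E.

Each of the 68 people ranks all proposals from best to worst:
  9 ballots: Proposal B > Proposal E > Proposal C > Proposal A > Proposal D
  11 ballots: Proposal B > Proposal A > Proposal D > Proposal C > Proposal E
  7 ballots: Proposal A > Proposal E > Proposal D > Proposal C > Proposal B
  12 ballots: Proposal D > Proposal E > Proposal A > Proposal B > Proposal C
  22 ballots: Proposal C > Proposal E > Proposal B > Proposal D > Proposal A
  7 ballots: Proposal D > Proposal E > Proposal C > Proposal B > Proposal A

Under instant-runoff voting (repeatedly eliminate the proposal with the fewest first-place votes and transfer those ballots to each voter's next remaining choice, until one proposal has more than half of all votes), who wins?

Proposal D

Round 1: Proposal A 7, Proposal B 20, Proposal C 22, Proposal D 19, Proposal E 0. Proposal E eliminated.
Round 2: Proposal A 7, Proposal B 20, Proposal C 22, Proposal D 19. Proposal A eliminated.
Round 3: Proposal B 20, Proposal C 22, Proposal D 26. Proposal B eliminated.
Round 4: Proposal C 31, Proposal D 37. Proposal D has a majority (≥35).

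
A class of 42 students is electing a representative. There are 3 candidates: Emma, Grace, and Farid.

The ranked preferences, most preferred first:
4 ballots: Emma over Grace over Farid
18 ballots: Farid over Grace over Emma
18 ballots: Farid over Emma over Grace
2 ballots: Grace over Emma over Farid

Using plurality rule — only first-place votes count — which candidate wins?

First-place votes: Emma 4, Grace 2, Farid 36.

Farid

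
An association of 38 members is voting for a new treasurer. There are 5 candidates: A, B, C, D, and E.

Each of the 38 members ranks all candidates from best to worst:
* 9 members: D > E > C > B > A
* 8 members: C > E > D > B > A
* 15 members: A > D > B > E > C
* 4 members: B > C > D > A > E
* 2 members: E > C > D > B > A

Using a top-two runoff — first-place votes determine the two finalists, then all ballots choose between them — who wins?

D

Round 1 first-place votes: A 15, B 4, C 8, D 9, E 2. A and D advance.
Runoff: A is ranked above D on 15 ballots, D above A on 23.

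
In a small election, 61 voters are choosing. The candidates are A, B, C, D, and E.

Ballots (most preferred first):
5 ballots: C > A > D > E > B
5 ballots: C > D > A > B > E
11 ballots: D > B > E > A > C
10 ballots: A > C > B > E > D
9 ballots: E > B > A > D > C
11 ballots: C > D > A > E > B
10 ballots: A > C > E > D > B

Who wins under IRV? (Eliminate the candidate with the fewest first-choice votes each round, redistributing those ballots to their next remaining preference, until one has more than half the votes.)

A

Round 1: A 20, B 0, C 21, D 11, E 9. B eliminated.
Round 2: A 20, C 21, D 11, E 9. E eliminated.
Round 3: A 29, C 21, D 11. D eliminated.
Round 4: A 40, C 21. A has a majority (≥31).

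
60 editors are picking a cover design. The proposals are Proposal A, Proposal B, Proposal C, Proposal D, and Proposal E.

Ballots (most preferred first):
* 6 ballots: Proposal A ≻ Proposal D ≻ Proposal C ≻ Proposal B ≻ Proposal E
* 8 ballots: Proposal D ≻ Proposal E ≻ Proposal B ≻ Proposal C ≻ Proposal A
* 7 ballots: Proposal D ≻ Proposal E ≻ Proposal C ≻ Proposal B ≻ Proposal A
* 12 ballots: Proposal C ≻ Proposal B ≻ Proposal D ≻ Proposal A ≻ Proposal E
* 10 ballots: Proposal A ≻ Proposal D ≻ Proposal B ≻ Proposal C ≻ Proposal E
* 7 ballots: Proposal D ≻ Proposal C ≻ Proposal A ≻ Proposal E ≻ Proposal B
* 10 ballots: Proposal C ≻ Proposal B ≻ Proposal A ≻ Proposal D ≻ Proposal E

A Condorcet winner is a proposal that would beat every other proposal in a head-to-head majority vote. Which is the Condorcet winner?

Proposal D vs Proposal A: 34–26
Proposal D vs Proposal B: 38–22
Proposal D vs Proposal C: 38–22
Proposal D vs Proposal E: 60–0
Proposal D beats every other proposal.

Proposal D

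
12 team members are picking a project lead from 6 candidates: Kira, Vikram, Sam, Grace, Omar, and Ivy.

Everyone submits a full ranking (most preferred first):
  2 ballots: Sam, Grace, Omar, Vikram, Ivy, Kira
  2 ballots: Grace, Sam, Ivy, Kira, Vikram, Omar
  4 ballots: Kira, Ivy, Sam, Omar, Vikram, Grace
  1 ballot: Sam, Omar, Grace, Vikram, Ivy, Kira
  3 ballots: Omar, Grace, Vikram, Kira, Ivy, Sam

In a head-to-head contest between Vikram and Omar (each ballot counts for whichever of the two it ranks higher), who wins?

Omar

Vikram is ranked above Omar on 2 ballots; Omar above Vikram on 10.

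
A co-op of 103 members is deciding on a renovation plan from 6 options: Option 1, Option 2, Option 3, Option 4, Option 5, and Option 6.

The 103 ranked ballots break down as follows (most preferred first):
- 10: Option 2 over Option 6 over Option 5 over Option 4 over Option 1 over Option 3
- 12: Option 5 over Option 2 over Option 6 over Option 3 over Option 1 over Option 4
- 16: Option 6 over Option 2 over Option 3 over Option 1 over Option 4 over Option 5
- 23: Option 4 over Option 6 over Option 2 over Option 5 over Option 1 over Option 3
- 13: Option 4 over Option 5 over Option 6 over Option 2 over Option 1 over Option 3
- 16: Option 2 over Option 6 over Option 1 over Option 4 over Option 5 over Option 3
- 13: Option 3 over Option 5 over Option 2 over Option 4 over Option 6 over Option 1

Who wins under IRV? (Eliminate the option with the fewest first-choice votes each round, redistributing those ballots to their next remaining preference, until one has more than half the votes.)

Round 1: Option 1 0, Option 2 26, Option 3 13, Option 4 36, Option 5 12, Option 6 16. Option 1 eliminated.
Round 2: Option 2 26, Option 3 13, Option 4 36, Option 5 12, Option 6 16. Option 5 eliminated.
Round 3: Option 2 38, Option 3 13, Option 4 36, Option 6 16. Option 3 eliminated.
Round 4: Option 2 51, Option 4 36, Option 6 16. Option 6 eliminated.
Round 5: Option 2 67, Option 4 36. Option 2 has a majority (≥52).

Option 2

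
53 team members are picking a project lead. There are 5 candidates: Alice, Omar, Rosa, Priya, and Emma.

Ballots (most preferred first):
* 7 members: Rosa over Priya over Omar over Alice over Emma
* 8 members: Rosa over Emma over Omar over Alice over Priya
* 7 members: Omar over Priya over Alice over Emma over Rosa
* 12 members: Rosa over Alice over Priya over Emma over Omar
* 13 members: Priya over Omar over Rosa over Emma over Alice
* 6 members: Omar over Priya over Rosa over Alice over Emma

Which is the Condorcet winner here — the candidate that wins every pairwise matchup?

Rosa

Rosa vs Alice: 46–7
Rosa vs Omar: 27–26
Rosa vs Priya: 27–26
Rosa vs Emma: 46–7
Rosa beats every other candidate.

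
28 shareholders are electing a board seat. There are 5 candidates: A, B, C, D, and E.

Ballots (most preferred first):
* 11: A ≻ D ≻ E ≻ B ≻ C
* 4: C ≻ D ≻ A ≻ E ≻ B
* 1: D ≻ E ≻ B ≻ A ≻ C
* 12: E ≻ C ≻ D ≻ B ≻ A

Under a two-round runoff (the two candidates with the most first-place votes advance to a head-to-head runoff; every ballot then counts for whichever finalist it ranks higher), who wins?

Round 1 first-place votes: A 11, B 0, C 4, D 1, E 12. E and A advance.
Runoff: E is ranked above A on 13 ballots, A above E on 15.

A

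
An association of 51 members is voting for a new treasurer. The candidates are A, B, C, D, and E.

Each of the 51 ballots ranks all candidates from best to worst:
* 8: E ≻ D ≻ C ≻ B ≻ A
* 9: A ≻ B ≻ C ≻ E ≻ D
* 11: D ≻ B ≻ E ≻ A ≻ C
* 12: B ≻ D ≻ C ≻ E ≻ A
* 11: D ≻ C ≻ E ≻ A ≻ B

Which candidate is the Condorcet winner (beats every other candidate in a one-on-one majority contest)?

D

D vs A: 42–9
D vs B: 30–21
D vs C: 42–9
D vs E: 34–17
D beats every other candidate.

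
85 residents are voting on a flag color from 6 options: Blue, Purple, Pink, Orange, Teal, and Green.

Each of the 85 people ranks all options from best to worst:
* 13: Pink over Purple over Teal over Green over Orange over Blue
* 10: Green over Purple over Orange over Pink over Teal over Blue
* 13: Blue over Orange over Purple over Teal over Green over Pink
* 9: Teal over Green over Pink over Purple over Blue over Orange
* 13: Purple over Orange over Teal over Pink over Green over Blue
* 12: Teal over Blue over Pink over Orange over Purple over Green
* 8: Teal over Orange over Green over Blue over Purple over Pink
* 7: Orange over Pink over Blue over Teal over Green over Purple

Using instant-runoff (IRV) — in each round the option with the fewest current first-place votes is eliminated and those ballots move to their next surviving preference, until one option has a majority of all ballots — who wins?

Round 1: Blue 13, Purple 13, Pink 13, Orange 7, Teal 29, Green 10. Orange eliminated.
Round 2: Blue 13, Purple 13, Pink 20, Teal 29, Green 10. Green eliminated.
Round 3: Blue 13, Purple 23, Pink 20, Teal 29. Blue eliminated.
Round 4: Purple 36, Pink 20, Teal 29. Pink eliminated.
Round 5: Purple 49, Teal 36. Purple has a majority (≥43).

Purple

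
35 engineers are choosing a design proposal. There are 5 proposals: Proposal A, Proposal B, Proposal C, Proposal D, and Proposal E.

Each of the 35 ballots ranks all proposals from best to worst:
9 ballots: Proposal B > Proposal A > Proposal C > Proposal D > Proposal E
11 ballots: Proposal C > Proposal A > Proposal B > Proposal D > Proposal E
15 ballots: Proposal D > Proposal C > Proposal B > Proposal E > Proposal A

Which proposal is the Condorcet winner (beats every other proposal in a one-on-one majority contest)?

Proposal C vs Proposal A: 26–9
Proposal C vs Proposal B: 26–9
Proposal C vs Proposal D: 20–15
Proposal C vs Proposal E: 35–0
Proposal C beats every other proposal.

Proposal C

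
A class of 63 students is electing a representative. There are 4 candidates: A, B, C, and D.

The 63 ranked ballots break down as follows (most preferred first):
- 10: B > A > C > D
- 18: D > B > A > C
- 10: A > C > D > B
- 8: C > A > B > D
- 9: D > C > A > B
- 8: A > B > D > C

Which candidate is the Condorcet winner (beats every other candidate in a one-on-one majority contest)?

A

A vs B: 35–28
A vs C: 46–17
A vs D: 36–27
A beats every other candidate.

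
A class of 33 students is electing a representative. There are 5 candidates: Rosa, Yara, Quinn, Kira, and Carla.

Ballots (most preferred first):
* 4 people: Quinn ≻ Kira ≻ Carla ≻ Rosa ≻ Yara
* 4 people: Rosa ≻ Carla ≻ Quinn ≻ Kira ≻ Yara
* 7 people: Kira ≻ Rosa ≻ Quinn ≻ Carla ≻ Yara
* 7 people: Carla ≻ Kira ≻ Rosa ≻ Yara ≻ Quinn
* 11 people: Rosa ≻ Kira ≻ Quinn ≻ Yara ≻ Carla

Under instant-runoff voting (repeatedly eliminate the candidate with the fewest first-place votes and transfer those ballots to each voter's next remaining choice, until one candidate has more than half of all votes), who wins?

Round 1: Rosa 15, Yara 0, Quinn 4, Kira 7, Carla 7. Yara eliminated.
Round 2: Rosa 15, Quinn 4, Kira 7, Carla 7. Quinn eliminated.
Round 3: Rosa 15, Kira 11, Carla 7. Carla eliminated.
Round 4: Rosa 15, Kira 18. Kira has a majority (≥17).

Kira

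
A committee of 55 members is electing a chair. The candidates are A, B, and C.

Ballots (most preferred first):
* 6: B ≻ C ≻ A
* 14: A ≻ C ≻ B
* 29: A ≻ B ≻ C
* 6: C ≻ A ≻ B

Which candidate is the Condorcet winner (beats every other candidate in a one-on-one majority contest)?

A vs B: 49–6
A vs C: 43–12
A beats every other candidate.

A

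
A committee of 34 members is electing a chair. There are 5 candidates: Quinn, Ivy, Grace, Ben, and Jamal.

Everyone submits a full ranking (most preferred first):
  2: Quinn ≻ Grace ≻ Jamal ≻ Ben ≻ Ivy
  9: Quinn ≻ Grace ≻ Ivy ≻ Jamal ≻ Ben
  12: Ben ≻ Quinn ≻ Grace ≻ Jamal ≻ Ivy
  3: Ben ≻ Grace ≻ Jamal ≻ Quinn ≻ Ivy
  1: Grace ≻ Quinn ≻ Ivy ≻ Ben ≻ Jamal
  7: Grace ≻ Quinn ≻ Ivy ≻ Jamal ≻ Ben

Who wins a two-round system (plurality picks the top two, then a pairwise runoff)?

Round 1 first-place votes: Quinn 11, Ivy 0, Grace 8, Ben 15, Jamal 0. Ben and Quinn advance.
Runoff: Ben is ranked above Quinn on 15 ballots, Quinn above Ben on 19.

Quinn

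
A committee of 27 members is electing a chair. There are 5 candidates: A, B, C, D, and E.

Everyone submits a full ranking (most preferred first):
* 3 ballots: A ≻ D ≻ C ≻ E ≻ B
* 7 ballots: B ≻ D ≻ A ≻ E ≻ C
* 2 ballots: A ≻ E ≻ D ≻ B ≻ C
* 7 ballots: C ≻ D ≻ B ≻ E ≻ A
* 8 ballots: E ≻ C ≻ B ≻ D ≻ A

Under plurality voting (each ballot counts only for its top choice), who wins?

E

First-place votes: A 5, B 7, C 7, D 0, E 8.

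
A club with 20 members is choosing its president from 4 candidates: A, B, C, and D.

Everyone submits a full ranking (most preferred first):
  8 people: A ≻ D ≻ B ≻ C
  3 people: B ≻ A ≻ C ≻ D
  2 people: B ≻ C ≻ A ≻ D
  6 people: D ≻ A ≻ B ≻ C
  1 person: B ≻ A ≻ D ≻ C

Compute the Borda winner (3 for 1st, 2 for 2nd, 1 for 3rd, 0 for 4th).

A: 8×3 + 3×2 + 2×1 + 6×2 + 1×2 = 46
B: 8×1 + 3×3 + 2×3 + 6×1 + 1×3 = 32
C: 8×0 + 3×1 + 2×2 + 6×0 + 1×0 = 7
D: 8×2 + 3×0 + 2×0 + 6×3 + 1×1 = 35

A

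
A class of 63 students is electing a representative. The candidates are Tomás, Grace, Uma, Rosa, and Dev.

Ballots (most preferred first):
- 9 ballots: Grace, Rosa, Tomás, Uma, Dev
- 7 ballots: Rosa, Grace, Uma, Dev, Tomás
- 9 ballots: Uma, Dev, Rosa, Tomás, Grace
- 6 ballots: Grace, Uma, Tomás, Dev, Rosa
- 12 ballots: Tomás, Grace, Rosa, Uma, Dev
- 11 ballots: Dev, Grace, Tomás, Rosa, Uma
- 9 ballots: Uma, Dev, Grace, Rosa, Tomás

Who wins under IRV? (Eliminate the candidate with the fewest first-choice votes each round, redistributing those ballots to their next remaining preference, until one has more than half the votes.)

Grace

Round 1: Tomás 12, Grace 15, Uma 18, Rosa 7, Dev 11. Rosa eliminated.
Round 2: Tomás 12, Grace 22, Uma 18, Dev 11. Dev eliminated.
Round 3: Tomás 12, Grace 33, Uma 18. Grace has a majority (≥32).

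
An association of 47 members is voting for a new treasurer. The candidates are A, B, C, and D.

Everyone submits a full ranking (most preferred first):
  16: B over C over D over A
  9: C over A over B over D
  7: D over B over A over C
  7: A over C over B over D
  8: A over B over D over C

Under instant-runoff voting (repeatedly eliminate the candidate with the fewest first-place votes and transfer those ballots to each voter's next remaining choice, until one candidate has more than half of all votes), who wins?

A

Round 1: A 15, B 16, C 9, D 7. D eliminated.
Round 2: A 15, B 23, C 9. C eliminated.
Round 3: A 24, B 23. A has a majority (≥24).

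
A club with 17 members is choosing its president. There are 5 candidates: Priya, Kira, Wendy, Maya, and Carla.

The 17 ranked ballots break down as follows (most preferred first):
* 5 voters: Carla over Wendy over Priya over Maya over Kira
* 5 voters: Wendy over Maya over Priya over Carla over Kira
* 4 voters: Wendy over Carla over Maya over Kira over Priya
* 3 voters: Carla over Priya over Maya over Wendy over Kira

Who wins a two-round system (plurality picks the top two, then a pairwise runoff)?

Wendy

Round 1 first-place votes: Priya 0, Kira 0, Wendy 9, Maya 0, Carla 8. Wendy and Carla advance.
Runoff: Wendy is ranked above Carla on 9 ballots, Carla above Wendy on 8.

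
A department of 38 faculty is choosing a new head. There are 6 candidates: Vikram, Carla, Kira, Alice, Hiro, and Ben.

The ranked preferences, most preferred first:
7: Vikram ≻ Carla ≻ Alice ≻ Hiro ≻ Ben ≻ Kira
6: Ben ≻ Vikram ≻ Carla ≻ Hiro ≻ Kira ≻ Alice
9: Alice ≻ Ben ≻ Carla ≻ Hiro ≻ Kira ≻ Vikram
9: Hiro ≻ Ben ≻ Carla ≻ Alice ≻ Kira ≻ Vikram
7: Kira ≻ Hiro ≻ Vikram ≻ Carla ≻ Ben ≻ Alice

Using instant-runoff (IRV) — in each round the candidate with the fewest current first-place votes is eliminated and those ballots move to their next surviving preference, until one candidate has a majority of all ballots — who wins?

Round 1: Vikram 7, Carla 0, Kira 7, Alice 9, Hiro 9, Ben 6. Carla eliminated.
Round 2: Vikram 7, Kira 7, Alice 9, Hiro 9, Ben 6. Ben eliminated.
Round 3: Vikram 13, Kira 7, Alice 9, Hiro 9. Kira eliminated.
Round 4: Vikram 13, Alice 9, Hiro 16. Alice eliminated.
Round 5: Vikram 13, Hiro 25. Hiro has a majority (≥20).

Hiro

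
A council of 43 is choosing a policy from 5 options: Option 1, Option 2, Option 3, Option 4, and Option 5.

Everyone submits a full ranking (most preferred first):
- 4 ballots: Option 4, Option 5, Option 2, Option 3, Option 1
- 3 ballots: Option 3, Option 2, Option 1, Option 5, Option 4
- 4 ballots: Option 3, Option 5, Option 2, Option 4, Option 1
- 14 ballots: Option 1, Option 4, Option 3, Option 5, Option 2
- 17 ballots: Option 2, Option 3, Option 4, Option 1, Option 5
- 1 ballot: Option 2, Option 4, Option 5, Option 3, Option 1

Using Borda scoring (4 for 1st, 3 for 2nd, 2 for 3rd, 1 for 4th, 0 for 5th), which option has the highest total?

Option 3

Option 1: 4×0 + 3×2 + 4×0 + 14×4 + 17×1 + 1×0 = 79
Option 2: 4×2 + 3×3 + 4×2 + 14×0 + 17×4 + 1×4 = 97
Option 3: 4×1 + 3×4 + 4×4 + 14×2 + 17×3 + 1×1 = 112
Option 4: 4×4 + 3×0 + 4×1 + 14×3 + 17×2 + 1×3 = 99
Option 5: 4×3 + 3×1 + 4×3 + 14×1 + 17×0 + 1×2 = 43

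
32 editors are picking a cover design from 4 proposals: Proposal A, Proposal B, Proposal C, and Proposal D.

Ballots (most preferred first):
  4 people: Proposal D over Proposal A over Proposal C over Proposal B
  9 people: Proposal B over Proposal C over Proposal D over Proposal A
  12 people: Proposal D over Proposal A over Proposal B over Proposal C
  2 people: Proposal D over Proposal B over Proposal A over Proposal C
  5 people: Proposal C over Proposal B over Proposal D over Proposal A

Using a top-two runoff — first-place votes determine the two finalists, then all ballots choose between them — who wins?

Proposal D

Round 1 first-place votes: Proposal A 0, Proposal B 9, Proposal C 5, Proposal D 18. Proposal D and Proposal B advance.
Runoff: Proposal D is ranked above Proposal B on 18 ballots, Proposal B above Proposal D on 14.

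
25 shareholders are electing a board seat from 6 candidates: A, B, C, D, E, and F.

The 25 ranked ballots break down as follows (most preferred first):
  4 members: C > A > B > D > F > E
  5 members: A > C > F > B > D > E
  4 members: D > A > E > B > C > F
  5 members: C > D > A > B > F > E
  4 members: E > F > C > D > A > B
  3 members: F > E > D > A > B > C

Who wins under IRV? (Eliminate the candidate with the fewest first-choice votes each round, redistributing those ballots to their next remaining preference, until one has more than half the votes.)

Round 1: A 5, B 0, C 9, D 4, E 4, F 3. B eliminated.
Round 2: A 5, C 9, D 4, E 4, F 3. F eliminated.
Round 3: A 5, C 9, D 4, E 7. D eliminated.
Round 4: A 9, C 9, E 7. E eliminated.
Round 5: A 12, C 13. C has a majority (≥13).

C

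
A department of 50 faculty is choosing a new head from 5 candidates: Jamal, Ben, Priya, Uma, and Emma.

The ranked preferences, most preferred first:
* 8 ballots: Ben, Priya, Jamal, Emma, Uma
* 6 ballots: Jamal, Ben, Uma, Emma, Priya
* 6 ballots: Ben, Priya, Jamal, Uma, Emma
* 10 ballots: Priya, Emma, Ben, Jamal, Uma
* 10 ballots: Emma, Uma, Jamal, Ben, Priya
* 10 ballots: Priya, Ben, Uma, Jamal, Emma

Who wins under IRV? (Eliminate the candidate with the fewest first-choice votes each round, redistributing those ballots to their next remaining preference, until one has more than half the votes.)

Ben

Round 1: Jamal 6, Ben 14, Priya 20, Uma 0, Emma 10. Uma eliminated.
Round 2: Jamal 6, Ben 14, Priya 20, Emma 10. Jamal eliminated.
Round 3: Ben 20, Priya 20, Emma 10. Emma eliminated.
Round 4: Ben 30, Priya 20. Ben has a majority (≥26).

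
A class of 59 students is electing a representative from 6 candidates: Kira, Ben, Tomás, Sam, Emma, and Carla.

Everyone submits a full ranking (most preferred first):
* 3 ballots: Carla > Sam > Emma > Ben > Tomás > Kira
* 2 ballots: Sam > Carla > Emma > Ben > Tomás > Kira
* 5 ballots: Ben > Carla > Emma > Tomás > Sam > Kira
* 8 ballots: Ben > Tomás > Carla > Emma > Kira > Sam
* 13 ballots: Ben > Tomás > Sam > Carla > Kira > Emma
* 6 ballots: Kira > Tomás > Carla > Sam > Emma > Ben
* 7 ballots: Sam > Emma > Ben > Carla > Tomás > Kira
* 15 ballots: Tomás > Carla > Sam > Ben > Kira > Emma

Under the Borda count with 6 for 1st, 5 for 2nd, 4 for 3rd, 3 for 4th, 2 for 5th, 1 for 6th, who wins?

Tomás

Kira: 3×1 + 2×1 + 5×1 + 8×2 + 13×2 + 6×6 + 7×1 + 15×2 = 125
Ben: 3×3 + 2×3 + 5×6 + 8×6 + 13×6 + 6×1 + 7×4 + 15×3 = 250
Tomás: 3×2 + 2×2 + 5×3 + 8×5 + 13×5 + 6×5 + 7×2 + 15×6 = 264
Sam: 3×5 + 2×6 + 5×2 + 8×1 + 13×4 + 6×3 + 7×6 + 15×4 = 217
Emma: 3×4 + 2×4 + 5×4 + 8×3 + 13×1 + 6×2 + 7×5 + 15×1 = 139
Carla: 3×6 + 2×5 + 5×5 + 8×4 + 13×3 + 6×4 + 7×3 + 15×5 = 244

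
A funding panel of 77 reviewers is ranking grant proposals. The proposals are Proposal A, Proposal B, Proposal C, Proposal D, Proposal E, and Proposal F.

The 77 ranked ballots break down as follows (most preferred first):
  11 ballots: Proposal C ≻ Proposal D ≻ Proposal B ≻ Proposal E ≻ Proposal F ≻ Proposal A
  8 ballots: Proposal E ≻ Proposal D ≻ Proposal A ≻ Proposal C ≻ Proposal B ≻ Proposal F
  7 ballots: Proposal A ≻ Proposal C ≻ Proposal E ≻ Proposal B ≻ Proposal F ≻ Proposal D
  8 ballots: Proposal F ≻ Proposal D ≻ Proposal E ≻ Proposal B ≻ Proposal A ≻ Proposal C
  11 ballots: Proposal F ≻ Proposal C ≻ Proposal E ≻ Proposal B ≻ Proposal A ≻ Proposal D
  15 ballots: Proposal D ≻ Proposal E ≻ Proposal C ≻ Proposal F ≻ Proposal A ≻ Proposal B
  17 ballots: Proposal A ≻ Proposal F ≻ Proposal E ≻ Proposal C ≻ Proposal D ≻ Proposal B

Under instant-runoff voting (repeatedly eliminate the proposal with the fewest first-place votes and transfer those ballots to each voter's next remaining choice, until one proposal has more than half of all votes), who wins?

Round 1: Proposal A 24, Proposal B 0, Proposal C 11, Proposal D 15, Proposal E 8, Proposal F 19. Proposal B eliminated.
Round 2: Proposal A 24, Proposal C 11, Proposal D 15, Proposal E 8, Proposal F 19. Proposal E eliminated.
Round 3: Proposal A 24, Proposal C 11, Proposal D 23, Proposal F 19. Proposal C eliminated.
Round 4: Proposal A 24, Proposal D 34, Proposal F 19. Proposal F eliminated.
Round 5: Proposal A 35, Proposal D 42. Proposal D has a majority (≥39).

Proposal D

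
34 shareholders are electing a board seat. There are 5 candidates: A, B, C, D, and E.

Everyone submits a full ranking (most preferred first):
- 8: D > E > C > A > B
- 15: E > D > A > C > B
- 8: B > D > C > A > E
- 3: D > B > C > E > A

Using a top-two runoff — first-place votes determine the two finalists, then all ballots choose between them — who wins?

D

Round 1 first-place votes: A 0, B 8, C 0, D 11, E 15. E and D advance.
Runoff: E is ranked above D on 15 ballots, D above E on 19.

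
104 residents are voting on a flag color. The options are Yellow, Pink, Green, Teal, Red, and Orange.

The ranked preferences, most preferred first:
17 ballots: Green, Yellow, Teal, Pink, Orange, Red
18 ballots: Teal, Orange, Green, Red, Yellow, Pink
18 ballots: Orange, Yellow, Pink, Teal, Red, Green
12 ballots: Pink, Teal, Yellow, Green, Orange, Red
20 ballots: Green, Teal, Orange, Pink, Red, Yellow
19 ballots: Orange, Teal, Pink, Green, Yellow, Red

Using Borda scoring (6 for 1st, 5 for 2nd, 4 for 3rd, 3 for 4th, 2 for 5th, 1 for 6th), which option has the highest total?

Teal

Yellow: 17×5 + 18×2 + 18×5 + 12×4 + 20×1 + 19×2 = 317
Pink: 17×3 + 18×1 + 18×4 + 12×6 + 20×3 + 19×4 = 349
Green: 17×6 + 18×4 + 18×1 + 12×3 + 20×6 + 19×3 = 405
Teal: 17×4 + 18×6 + 18×3 + 12×5 + 20×5 + 19×5 = 485
Red: 17×1 + 18×3 + 18×2 + 12×1 + 20×2 + 19×1 = 178
Orange: 17×2 + 18×5 + 18×6 + 12×2 + 20×4 + 19×6 = 450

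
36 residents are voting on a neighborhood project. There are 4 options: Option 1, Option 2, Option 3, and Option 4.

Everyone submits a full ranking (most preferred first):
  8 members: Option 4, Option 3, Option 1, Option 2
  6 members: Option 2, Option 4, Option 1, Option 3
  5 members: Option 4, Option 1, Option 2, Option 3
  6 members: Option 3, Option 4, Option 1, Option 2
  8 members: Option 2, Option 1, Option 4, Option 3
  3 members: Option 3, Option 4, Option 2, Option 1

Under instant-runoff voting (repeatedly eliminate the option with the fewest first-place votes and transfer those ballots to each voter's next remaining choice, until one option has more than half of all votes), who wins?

Round 1: Option 1 0, Option 2 14, Option 3 9, Option 4 13. Option 1 eliminated.
Round 2: Option 2 14, Option 3 9, Option 4 13. Option 3 eliminated.
Round 3: Option 2 14, Option 4 22. Option 4 has a majority (≥19).

Option 4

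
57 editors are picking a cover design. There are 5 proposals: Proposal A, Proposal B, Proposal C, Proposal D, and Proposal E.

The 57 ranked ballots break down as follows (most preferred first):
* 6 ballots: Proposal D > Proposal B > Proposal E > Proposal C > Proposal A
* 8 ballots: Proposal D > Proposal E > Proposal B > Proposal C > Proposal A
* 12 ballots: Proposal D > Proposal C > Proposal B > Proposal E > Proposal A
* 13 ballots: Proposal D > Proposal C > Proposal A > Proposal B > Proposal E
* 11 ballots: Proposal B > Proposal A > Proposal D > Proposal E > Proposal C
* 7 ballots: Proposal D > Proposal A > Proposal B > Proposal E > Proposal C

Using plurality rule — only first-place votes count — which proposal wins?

Proposal D

First-place votes: Proposal A 0, Proposal B 11, Proposal C 0, Proposal D 46, Proposal E 0.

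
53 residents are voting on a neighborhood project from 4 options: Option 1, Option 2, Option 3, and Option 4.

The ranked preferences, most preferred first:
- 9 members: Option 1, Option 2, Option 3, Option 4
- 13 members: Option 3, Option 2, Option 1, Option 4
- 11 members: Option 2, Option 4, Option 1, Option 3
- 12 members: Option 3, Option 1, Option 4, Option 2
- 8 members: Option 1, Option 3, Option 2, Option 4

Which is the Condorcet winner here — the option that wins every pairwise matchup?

Option 1

Option 1 vs Option 2: 29–24
Option 1 vs Option 3: 28–25
Option 1 vs Option 4: 42–11
Option 1 beats every other option.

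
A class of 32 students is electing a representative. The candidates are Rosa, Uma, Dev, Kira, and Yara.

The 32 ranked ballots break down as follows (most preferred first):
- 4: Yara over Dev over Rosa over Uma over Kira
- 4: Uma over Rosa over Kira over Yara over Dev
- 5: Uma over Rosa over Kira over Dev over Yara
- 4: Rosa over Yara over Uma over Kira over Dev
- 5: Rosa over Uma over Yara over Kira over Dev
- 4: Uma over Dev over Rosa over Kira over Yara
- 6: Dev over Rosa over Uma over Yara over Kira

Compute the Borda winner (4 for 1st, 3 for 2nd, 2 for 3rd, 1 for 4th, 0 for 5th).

Rosa: 4×2 + 4×3 + 5×3 + 4×4 + 5×4 + 4×2 + 6×3 = 97
Uma: 4×1 + 4×4 + 5×4 + 4×2 + 5×3 + 4×4 + 6×2 = 91
Dev: 4×3 + 4×0 + 5×1 + 4×0 + 5×0 + 4×3 + 6×4 = 53
Kira: 4×0 + 4×2 + 5×2 + 4×1 + 5×1 + 4×1 + 6×0 = 31
Yara: 4×4 + 4×1 + 5×0 + 4×3 + 5×2 + 4×0 + 6×1 = 48

Rosa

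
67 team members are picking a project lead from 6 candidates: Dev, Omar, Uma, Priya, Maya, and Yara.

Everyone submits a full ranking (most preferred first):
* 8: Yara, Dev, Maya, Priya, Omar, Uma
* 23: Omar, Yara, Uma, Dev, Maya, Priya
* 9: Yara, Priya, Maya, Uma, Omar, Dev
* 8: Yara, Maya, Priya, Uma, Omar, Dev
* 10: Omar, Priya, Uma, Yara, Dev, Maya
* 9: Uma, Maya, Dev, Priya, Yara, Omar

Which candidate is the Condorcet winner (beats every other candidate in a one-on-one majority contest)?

Yara

Yara vs Dev: 58–9
Yara vs Omar: 34–33
Yara vs Uma: 48–19
Yara vs Priya: 48–19
Yara vs Maya: 58–9
Yara beats every other candidate.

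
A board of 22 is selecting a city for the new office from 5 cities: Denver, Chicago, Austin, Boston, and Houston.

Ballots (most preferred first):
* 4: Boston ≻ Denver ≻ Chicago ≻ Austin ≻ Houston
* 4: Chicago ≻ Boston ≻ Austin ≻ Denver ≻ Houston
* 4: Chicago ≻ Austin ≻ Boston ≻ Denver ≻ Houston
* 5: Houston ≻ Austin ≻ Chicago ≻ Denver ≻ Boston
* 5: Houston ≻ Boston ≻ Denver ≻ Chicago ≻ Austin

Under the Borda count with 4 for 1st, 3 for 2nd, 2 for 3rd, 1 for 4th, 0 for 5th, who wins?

Chicago

Denver: 4×3 + 4×1 + 4×1 + 5×1 + 5×2 = 35
Chicago: 4×2 + 4×4 + 4×4 + 5×2 + 5×1 = 55
Austin: 4×1 + 4×2 + 4×3 + 5×3 + 5×0 = 39
Boston: 4×4 + 4×3 + 4×2 + 5×0 + 5×3 = 51
Houston: 4×0 + 4×0 + 4×0 + 5×4 + 5×4 = 40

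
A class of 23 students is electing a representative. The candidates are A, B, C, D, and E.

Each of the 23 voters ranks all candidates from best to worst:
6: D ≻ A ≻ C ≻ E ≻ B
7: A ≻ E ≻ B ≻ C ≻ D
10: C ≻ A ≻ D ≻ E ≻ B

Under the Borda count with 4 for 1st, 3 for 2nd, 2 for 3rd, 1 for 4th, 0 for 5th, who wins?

A

A: 6×3 + 7×4 + 10×3 = 76
B: 6×0 + 7×2 + 10×0 = 14
C: 6×2 + 7×1 + 10×4 = 59
D: 6×4 + 7×0 + 10×2 = 44
E: 6×1 + 7×3 + 10×1 = 37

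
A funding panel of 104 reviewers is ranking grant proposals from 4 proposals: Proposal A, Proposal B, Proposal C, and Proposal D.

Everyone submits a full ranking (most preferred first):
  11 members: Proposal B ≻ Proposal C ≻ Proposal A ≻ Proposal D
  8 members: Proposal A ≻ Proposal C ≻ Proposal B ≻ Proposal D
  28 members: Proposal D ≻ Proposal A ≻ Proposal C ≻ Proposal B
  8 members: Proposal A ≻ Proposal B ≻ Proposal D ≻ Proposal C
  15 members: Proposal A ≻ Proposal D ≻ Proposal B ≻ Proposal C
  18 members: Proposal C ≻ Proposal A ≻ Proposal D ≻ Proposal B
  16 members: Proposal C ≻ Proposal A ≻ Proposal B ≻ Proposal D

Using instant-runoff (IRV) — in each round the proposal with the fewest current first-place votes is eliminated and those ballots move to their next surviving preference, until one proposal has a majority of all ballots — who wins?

Round 1: Proposal A 31, Proposal B 11, Proposal C 34, Proposal D 28. Proposal B eliminated.
Round 2: Proposal A 31, Proposal C 45, Proposal D 28. Proposal D eliminated.
Round 3: Proposal A 59, Proposal C 45. Proposal A has a majority (≥53).

Proposal A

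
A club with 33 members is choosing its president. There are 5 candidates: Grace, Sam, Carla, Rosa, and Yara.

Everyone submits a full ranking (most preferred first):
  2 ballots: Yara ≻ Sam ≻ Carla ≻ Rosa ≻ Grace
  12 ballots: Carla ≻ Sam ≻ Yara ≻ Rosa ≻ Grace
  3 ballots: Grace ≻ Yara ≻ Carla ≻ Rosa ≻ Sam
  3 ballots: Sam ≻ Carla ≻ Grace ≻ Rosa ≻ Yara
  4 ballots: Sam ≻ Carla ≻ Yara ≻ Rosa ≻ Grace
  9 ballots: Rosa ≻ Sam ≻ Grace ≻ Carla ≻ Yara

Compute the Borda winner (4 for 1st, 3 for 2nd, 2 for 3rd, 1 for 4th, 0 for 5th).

Grace: 2×0 + 12×0 + 3×4 + 3×2 + 4×0 + 9×2 = 36
Sam: 2×3 + 12×3 + 3×0 + 3×4 + 4×4 + 9×3 = 97
Carla: 2×2 + 12×4 + 3×2 + 3×3 + 4×3 + 9×1 = 88
Rosa: 2×1 + 12×1 + 3×1 + 3×1 + 4×1 + 9×4 = 60
Yara: 2×4 + 12×2 + 3×3 + 3×0 + 4×2 + 9×0 = 49

Sam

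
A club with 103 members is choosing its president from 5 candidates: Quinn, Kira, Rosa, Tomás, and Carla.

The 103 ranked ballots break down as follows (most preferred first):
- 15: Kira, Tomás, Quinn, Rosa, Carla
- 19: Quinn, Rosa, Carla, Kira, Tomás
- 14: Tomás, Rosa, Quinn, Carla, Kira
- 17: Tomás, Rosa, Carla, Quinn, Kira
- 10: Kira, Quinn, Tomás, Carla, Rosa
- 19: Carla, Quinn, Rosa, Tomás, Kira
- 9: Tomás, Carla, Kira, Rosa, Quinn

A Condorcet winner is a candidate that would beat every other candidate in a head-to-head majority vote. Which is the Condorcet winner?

Tomás vs Quinn: 55–48
Tomás vs Kira: 59–44
Tomás vs Rosa: 65–38
Tomás vs Carla: 65–38
Tomás beats every other candidate.

Tomás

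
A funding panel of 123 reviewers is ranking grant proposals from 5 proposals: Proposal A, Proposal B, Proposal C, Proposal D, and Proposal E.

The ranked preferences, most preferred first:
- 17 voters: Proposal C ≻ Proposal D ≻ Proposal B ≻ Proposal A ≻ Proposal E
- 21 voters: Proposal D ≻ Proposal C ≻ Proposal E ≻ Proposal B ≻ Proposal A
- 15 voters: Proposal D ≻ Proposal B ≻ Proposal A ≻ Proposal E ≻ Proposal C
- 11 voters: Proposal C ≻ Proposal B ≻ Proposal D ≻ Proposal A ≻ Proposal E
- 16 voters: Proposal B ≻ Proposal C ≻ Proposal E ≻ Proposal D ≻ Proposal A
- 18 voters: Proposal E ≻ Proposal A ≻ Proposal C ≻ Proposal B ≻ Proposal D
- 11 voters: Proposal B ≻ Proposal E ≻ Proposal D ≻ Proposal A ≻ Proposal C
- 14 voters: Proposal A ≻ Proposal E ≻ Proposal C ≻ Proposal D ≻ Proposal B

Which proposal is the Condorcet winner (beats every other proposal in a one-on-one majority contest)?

Proposal C vs Proposal A: 65–58
Proposal C vs Proposal B: 81–42
Proposal C vs Proposal D: 76–47
Proposal C vs Proposal E: 65–58
Proposal C beats every other proposal.

Proposal C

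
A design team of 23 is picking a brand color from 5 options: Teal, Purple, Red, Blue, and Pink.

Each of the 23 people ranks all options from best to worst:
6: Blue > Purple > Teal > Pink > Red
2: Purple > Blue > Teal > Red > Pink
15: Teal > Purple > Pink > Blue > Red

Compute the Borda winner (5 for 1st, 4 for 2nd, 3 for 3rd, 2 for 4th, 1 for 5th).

Teal

Teal: 6×3 + 2×3 + 15×5 = 99
Purple: 6×4 + 2×5 + 15×4 = 94
Red: 6×1 + 2×2 + 15×1 = 25
Blue: 6×5 + 2×4 + 15×2 = 68
Pink: 6×2 + 2×1 + 15×3 = 59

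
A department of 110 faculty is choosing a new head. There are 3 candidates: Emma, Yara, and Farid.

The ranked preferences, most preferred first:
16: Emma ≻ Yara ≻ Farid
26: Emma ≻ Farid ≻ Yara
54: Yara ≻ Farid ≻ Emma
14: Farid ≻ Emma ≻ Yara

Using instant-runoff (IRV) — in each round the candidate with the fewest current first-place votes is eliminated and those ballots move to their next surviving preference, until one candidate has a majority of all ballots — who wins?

Round 1: Emma 42, Yara 54, Farid 14. Farid eliminated.
Round 2: Emma 56, Yara 54. Emma has a majority (≥56).

Emma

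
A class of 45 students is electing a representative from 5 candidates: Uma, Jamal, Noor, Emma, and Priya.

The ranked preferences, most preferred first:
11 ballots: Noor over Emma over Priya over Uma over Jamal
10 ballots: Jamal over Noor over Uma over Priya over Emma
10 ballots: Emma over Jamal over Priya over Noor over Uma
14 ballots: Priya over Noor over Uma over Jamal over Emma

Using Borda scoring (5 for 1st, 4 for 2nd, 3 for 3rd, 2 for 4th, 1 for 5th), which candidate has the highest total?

Noor

Uma: 11×2 + 10×3 + 10×1 + 14×3 = 104
Jamal: 11×1 + 10×5 + 10×4 + 14×2 = 129
Noor: 11×5 + 10×4 + 10×2 + 14×4 = 171
Emma: 11×4 + 10×1 + 10×5 + 14×1 = 118
Priya: 11×3 + 10×2 + 10×3 + 14×5 = 153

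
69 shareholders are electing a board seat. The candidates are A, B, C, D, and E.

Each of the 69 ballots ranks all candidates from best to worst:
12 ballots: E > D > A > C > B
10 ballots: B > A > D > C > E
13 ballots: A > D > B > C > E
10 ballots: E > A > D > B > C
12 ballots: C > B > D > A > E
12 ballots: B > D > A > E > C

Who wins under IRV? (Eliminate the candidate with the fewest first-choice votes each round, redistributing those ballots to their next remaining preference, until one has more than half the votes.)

B

Round 1: A 13, B 22, C 12, D 0, E 22. D eliminated.
Round 2: A 13, B 22, C 12, E 22. C eliminated.
Round 3: A 13, B 34, E 22. A eliminated.
Round 4: B 47, E 22. B has a majority (≥35).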